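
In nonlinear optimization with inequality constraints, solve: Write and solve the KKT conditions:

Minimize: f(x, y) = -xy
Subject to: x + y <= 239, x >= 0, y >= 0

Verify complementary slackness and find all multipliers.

Problem: min -xy s.t. x + y <= 239 (multiplier lambda), x >= 0 (mu_x), y >= 0 (mu_y)
KKT stationarity: -y + lambda - mu_x = 0, -x + lambda - mu_y = 0, with lambda, mu_x, mu_y >= 0
Complementary slackness: lambda*(x + y - 239) = 0, mu_x*x = 0, mu_y*y = 0
If lambda = 0: y = -mu_x <= 0 and x = -mu_y <= 0 force x = y = 0 with f = 0; but x = y = 239/2 is feasible with f = -57121/4 < 0, so this is not the minimum. Hence lambda > 0 and x + y = 239.
Try x > 0, y > 0 (so mu_x = mu_y = 0): y = lambda, x = lambda => x = y = lambda
x + y = 239 => 2*lambda = 239 => lambda = 239/2
x* = y* = 239/2 > 0, consistent with mu_x = mu_y = 0.
(Any feasible point with x = 0 or y = 0 has f = 0 > -57121/4, so the minimum is not on those boundaries.)
min(-xy) = -57121/4 (i.e. max xy = 57121/4)
Multipliers: lambda = 239/2, mu_x = 0, mu_y = 0
Complementary slackness: lambda*(x + y - 239) = 239/2*(239/2 + 239/2 - 239) = 0, mu_x*x = 0*239/2 = 0, mu_y*y = 0*239/2 = 0. Satisfied.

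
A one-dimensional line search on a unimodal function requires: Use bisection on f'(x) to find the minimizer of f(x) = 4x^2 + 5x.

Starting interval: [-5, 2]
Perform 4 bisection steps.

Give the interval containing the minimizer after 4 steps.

Finding critical point of f(x) = 4x^2 + 5x using bisection on f'(x) = 8x + 5.
f'(x) = 0 when x = -5/8.
Starting interval: [-5, 2]
Step 1: mid = -3/2, f'(mid) = -7, new interval = [-3/2, 2]
Step 2: mid = 1/4, f'(mid) = 7, new interval = [-3/2, 1/4]
Step 3: mid = -5/8, f'(mid) = 0, new interval = [-5/8, -5/8]
Step 4: mid = -5/8, f'(mid) = 0, new interval = [-5/8, -5/8]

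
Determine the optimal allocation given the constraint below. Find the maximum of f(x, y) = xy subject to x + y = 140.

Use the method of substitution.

Substitute y = 140 - x into f(x,y) = xy:
g(x) = x(140 - x) = 140x - x^2
g'(x) = 140 - 2x = 0  =>  x = 70
y = 140 - 70 = 70
Maximum value = 70 * 70 = 4900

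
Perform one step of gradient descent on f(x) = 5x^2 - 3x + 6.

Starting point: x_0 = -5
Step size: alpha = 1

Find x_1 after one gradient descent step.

f(x) = 5x^2 - 3x + 6
f'(x) = 10x - 3
f'(-5) = 10*-5 + (-3) = -53
x_1 = x_0 - alpha * f'(x_0) = -5 - 1 * -53 = 48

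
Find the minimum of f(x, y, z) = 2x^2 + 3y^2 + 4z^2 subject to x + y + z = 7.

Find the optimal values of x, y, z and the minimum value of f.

Using Lagrange multipliers on f = 2x^2 + 3y^2 + 4z^2 with constraint x + y + z = 7:
Conditions: 2*2*x = lambda, 2*3*y = lambda, 2*4*z = lambda
So x = lambda/4, y = lambda/6, z = lambda/8
Substituting into constraint: lambda * (13/24) = 7
lambda = 168/13
x = 42/13, y = 28/13, z = 21/13
Minimum value = 588/13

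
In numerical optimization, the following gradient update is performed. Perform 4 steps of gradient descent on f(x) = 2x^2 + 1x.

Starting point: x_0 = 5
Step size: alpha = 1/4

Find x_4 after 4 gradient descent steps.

f(x) = 2x^2 + 1x, f'(x) = 4x + (1)
Step 1: f'(5) = 21, x_1 = 5 - 1/4 * 21 = -1/4
Step 2: f'(-1/4) = 0, x_2 = -1/4 - 1/4 * 0 = -1/4
Step 3: f'(-1/4) = 0, x_3 = -1/4 - 1/4 * 0 = -1/4
Step 4: f'(-1/4) = 0, x_4 = -1/4 - 1/4 * 0 = -1/4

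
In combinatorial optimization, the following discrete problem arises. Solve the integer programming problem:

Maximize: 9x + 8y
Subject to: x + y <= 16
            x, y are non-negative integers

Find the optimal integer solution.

Objective: 9x + 8y, constraint: x + y <= 16
Coefficient of x is 9 >= coefficient of y is 8, so allocate the entire budget to x.
Optimal: x = 16, y = 0, value = 144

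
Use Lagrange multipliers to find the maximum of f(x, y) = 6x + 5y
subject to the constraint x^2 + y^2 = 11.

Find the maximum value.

Set up Lagrange conditions: grad f = lambda * grad g
  6 = 2*lambda*x
  5 = 2*lambda*y
From these: x/y = 6/5, so x = 6t, y = 5t for some t.
Substitute into constraint: (6t)^2 + (5t)^2 = 11
  t^2 * 61 = 11
  t = sqrt(11/61)
Maximum = 6*x + 5*y = (6^2 + 5^2)*t = 61 * sqrt(11/61) = sqrt(671)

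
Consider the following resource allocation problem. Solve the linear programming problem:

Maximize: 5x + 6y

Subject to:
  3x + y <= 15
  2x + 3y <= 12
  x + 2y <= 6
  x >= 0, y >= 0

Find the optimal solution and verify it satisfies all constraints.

Feasible vertices: (0, 0), (0, 3), (24/5, 3/5), (5, 0)
Objective 5x + 6y at each vertex:
  (0, 0): 0
  (0, 3): 18
  (24/5, 3/5): 138/5
  (5, 0): 25
Maximum is 138/5 at (24/5, 3/5).
Verify constraints at (x, y) = (24/5, 3/5):
  3*(24/5) + 1*(3/5) = 15 <= 15 (active)
  2*(24/5) + 3*(3/5) = 57/5 <= 12
  1*(24/5) + 2*(3/5) = 6 <= 6 (active)
  x = 24/5 >= 0, y = 3/5 >= 0. All constraints satisfied.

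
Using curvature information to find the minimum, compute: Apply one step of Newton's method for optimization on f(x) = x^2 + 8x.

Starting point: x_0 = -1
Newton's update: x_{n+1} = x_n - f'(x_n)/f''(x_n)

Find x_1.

f(x) = x^2 + 8x
f'(x) = 2x + (8), f''(x) = 2
Newton step: x_1 = x_0 - f'(x_0)/f''(x_0)
f'(-1) = 6
x_1 = -1 - 6/2 = -4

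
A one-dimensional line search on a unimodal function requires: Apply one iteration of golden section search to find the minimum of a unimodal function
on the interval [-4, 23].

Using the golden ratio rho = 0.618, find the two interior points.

Golden section search on [-4, 23].
Golden ratio rho = 0.618 (approx).
Interior points:
  x_1 = -4 + (1-0.618)*27 = 6.3140
  x_2 = -4 + 0.618*27 = 12.6860
Compare f(x_1) and f(x_2) to determine which subinterval to keep.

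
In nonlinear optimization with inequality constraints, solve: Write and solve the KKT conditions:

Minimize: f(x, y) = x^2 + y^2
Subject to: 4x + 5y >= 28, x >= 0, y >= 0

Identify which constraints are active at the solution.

KKT conditions for min x^2 + y^2 s.t. 4x + 5y >= 28, x >= 0, y >= 0:
Stationarity: 2x = mu*4 + mu_x, 2y = mu*5 + mu_y, with mu, mu_x, mu_y >= 0
Complementary slackness: mu*(4x + 5y - 28) = 0, mu_x*x = 0, mu_y*y = 0
(0, 0) is infeasible (4*0 + 5*0 < 28), so if mu = 0 stationarity would force x = mu_x/2 >= 0, y = mu_y/2 >= 0 with mu_x*x = mu_y*y = 0, i.e. x = y = 0: contradiction. Hence mu > 0 and 4x + 5y = 28 is active.
Try x > 0, y > 0 (so mu_x = mu_y = 0): x = 4*mu/2, y = 5*mu/2
Substitute: 4*(4*mu/2) + 5*(5*mu/2) = 28
  mu*41/2 = 28 => mu = 56/41
x* = 112/41 > 0, y* = 140/41 > 0, consistent with mu_x = mu_y = 0.
f is convex and the constraints are linear, so this KKT point is the global minimum.
f* = 784/41
Active constraints: 4x + 5y >= 28 (holds with equality, mu = 56/41 > 0); x >= 0 and y >= 0 are inactive (mu_x = mu_y = 0).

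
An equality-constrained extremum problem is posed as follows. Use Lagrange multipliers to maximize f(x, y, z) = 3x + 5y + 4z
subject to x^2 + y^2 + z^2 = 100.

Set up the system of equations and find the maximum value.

Lagrange conditions: 3 = 2*lambda*x, 5 = 2*lambda*y, 4 = 2*lambda*z
So x:3 = y:5 = z:4, i.e. x = 3t, y = 5t, z = 4t
Constraint: t^2*(3^2 + 5^2 + 4^2) = 100
  t^2 * 50 = 100  =>  t = sqrt(2)
Maximum = 3*3t + 5*5t + 4*4t = 50*sqrt(2) = sqrt(5000)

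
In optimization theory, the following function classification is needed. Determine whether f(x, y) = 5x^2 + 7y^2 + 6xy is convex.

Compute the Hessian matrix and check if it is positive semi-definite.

f(x,y) = 5x^2 + 7y^2 + 6xy
Hessian H = [[10, 6], [6, 14]]
trace(H) = 24, det(H) = 104
Eigenvalues: (24 +/- sqrt(160)) / 2 = 18.32, 5.675
Since both eigenvalues > 0, f is convex.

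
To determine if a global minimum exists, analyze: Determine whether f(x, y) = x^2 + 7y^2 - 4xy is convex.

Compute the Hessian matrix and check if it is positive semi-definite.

f(x,y) = x^2 + 7y^2 - 4xy
Hessian H = [[2, -4], [-4, 14]]
trace(H) = 16, det(H) = 12
Eigenvalues: (16 +/- sqrt(208)) / 2 = 15.21, 0.7889
Since both eigenvalues > 0, f is convex.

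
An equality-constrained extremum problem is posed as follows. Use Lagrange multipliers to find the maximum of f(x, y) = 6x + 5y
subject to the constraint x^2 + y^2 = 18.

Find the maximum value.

Set up Lagrange conditions: grad f = lambda * grad g
  6 = 2*lambda*x
  5 = 2*lambda*y
From these: x/y = 6/5, so x = 6t, y = 5t for some t.
Substitute into constraint: (6t)^2 + (5t)^2 = 18
  t^2 * 61 = 18
  t = sqrt(18/61)
Maximum = 6*x + 5*y = (6^2 + 5^2)*t = 61 * sqrt(18/61) = sqrt(1098)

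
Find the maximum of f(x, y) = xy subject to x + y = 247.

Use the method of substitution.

Substitute y = 247 - x into f(x,y) = xy:
g(x) = x(247 - x) = 247x - x^2
g'(x) = 247 - 2x = 0  =>  x = 247/2
y = 247 - 247/2 = 247/2
Maximum value = (247/2) * (247/2) = 61009/4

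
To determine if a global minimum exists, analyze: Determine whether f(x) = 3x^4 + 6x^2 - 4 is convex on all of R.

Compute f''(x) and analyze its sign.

f(x) = 3x^4 + 6x^2 - 4
f'(x) = 12x^3 + 12x
f''(x) = 36x^2 + 12
f''(x) = 36x^2 + 12 >= 12 > 0 for all x
Therefore, f is convex on R.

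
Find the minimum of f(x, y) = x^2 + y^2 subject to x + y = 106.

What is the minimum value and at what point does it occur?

Substitute y = 106 - x into f(x,y) = x^2 + y^2:
g(x) = x^2 + (106 - x)^2 = 2x^2 - 212x + 11236
g'(x) = 4x - 212 = 0  =>  x = 53
y = 106 - 53 = 53
Minimum value = 53^2 + 53^2 = 5618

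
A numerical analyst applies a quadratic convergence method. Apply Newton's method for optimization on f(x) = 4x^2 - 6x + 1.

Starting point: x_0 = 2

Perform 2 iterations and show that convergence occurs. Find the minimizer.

f(x) = 4x^2 - 6x + 1, f'(x) = 8x + (-6), f''(x) = 8
Step 1: f'(2) = 10, x_1 = 2 - 10/8 = 3/4
Step 2: f'(3/4) = 0, x_2 = 3/4 (converged)
Newton's method converges in 1 step for quadratics.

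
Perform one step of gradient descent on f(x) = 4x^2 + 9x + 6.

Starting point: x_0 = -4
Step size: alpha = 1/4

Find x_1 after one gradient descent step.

f(x) = 4x^2 + 9x + 6
f'(x) = 8x + 9
f'(-4) = 8*-4 + (9) = -23
x_1 = x_0 - alpha * f'(x_0) = -4 - 1/4 * -23 = 7/4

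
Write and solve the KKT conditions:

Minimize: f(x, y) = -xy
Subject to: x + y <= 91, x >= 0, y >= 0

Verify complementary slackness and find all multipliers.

Problem: min -xy s.t. x + y <= 91 (multiplier lambda), x >= 0 (mu_x), y >= 0 (mu_y)
KKT stationarity: -y + lambda - mu_x = 0, -x + lambda - mu_y = 0, with lambda, mu_x, mu_y >= 0
Complementary slackness: lambda*(x + y - 91) = 0, mu_x*x = 0, mu_y*y = 0
If lambda = 0: y = -mu_x <= 0 and x = -mu_y <= 0 force x = y = 0 with f = 0; but x = y = 91/2 is feasible with f = -8281/4 < 0, so this is not the minimum. Hence lambda > 0 and x + y = 91.
Try x > 0, y > 0 (so mu_x = mu_y = 0): y = lambda, x = lambda => x = y = lambda
x + y = 91 => 2*lambda = 91 => lambda = 91/2
x* = y* = 91/2 > 0, consistent with mu_x = mu_y = 0.
(Any feasible point with x = 0 or y = 0 has f = 0 > -8281/4, so the minimum is not on those boundaries.)
min(-xy) = -8281/4 (i.e. max xy = 8281/4)
Multipliers: lambda = 91/2, mu_x = 0, mu_y = 0
Complementary slackness: lambda*(x + y - 91) = 91/2*(91/2 + 91/2 - 91) = 0, mu_x*x = 0*91/2 = 0, mu_y*y = 0*91/2 = 0. Satisfied.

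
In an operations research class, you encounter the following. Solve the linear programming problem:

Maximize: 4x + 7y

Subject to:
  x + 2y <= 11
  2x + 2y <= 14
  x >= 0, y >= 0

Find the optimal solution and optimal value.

Feasible vertices: (0, 0), (0, 11/2), (3, 4), (7, 0)
Objective 4x + 7y at each:
  (0, 0): 0
  (0, 11/2): 77/2
  (3, 4): 40
  (7, 0): 28
Maximum is 40 at (3, 4).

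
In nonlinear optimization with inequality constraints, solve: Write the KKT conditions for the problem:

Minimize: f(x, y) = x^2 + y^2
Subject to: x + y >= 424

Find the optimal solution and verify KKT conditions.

KKT conditions for min x^2 + y^2 s.t. x + y >= 424:
Stationarity: 2x = mu, 2y = mu
So x = y = mu/2.
Complementary slackness: mu*(x + y - 424) = 0
Primal feasibility: x + y >= 424; dual feasibility: mu >= 0
If mu = 0 then x = y = 0, but 0 + 0 < 424 is infeasible, so the constraint is active.
Constraint active: x + y = 2*(mu/2) = 424 => mu = 424
x = y = 212, f = 89888
Verify: stationarity 2*212 = 424 = mu; primal 212 + 212 = 424 >= 424; dual mu = 424 >= 0; complementary slackness 424*(424 - 424) = 0. All KKT conditions hold.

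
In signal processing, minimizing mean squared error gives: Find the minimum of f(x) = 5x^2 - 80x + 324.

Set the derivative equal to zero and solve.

f(x) = 5x^2 - 80x + 324
f'(x) = 10x + (-80) = 0
x = 80/10 = 8
f(8) = 4
Since f''(x) = 10 > 0, this is a minimum.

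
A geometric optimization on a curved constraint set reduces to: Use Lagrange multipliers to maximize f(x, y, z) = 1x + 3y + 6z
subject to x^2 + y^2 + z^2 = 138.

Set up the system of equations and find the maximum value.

Lagrange conditions: 1 = 2*lambda*x, 3 = 2*lambda*y, 6 = 2*lambda*z
So x:1 = y:3 = z:6, i.e. x = 1t, y = 3t, z = 6t
Constraint: t^2*(1^2 + 3^2 + 6^2) = 138
  t^2 * 46 = 138  =>  t = sqrt(3)
Maximum = 1*1t + 3*3t + 6*6t = 46*sqrt(3) = sqrt(6348)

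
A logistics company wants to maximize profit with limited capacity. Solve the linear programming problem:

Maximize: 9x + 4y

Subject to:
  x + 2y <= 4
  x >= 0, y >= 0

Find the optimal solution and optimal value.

The feasible region has vertices at [(0, 0), (4, 0), (0, 2)].
Checking objective 9x + 4y at each vertex:
  (0, 0): 9*0 + 4*0 = 0
  (4, 0): 9*4 + 4*0 = 36
  (0, 2): 9*0 + 4*2 = 8
Maximum is 36 at (4, 0).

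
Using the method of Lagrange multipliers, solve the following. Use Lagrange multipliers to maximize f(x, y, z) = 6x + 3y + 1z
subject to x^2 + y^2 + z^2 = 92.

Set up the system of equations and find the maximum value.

Lagrange conditions: 6 = 2*lambda*x, 3 = 2*lambda*y, 1 = 2*lambda*z
So x:6 = y:3 = z:1, i.e. x = 6t, y = 3t, z = 1t
Constraint: t^2*(6^2 + 3^2 + 1^2) = 92
  t^2 * 46 = 92  =>  t = sqrt(2)
Maximum = 6*6t + 3*3t + 1*1t = 46*sqrt(2) = sqrt(4232)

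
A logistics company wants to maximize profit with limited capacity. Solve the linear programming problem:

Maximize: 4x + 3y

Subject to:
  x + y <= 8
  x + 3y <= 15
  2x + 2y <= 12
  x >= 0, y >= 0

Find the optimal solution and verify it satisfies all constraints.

Feasible vertices: (0, 0), (0, 5), (3/2, 9/2), (6, 0)
Objective 4x + 3y at each vertex:
  (0, 0): 0
  (0, 5): 15
  (3/2, 9/2): 39/2
  (6, 0): 24
Maximum is 24 at (6, 0).
Verify constraints at (x, y) = (6, 0):
  1*6 + 1*0 = 6 <= 8
  1*6 + 3*0 = 6 <= 15
  2*6 + 2*0 = 12 <= 12 (active)
  x = 6 >= 0, y = 0 >= 0. All constraints satisfied.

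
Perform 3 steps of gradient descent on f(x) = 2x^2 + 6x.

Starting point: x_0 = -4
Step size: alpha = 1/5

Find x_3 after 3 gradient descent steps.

f(x) = 2x^2 + 6x, f'(x) = 4x + (6)
Step 1: f'(-4) = -10, x_1 = -4 - 1/5 * -10 = -2
Step 2: f'(-2) = -2, x_2 = -2 - 1/5 * -2 = -8/5
Step 3: f'(-8/5) = -2/5, x_3 = -8/5 - 1/5 * -2/5 = -38/25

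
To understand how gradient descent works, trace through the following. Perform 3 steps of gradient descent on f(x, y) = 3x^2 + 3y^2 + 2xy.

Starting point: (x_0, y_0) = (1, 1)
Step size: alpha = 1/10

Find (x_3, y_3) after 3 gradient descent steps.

f(x,y) = 3x^2 + 3y^2 + 2xy
grad_x = 6x + 2y, grad_y = 6y + 2x
Step 1: grad = (8, 8), (1/5, 1/5)
Step 2: grad = (8/5, 8/5), (1/25, 1/25)
Step 3: grad = (8/25, 8/25), (1/125, 1/125)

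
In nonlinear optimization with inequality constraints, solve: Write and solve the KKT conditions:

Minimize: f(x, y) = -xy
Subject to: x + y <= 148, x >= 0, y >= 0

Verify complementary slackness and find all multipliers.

Problem: min -xy s.t. x + y <= 148 (multiplier lambda), x >= 0 (mu_x), y >= 0 (mu_y)
KKT stationarity: -y + lambda - mu_x = 0, -x + lambda - mu_y = 0, with lambda, mu_x, mu_y >= 0
Complementary slackness: lambda*(x + y - 148) = 0, mu_x*x = 0, mu_y*y = 0
If lambda = 0: y = -mu_x <= 0 and x = -mu_y <= 0 force x = y = 0 with f = 0; but x = y = 74 is feasible with f = -5476 < 0, so this is not the minimum. Hence lambda > 0 and x + y = 148.
Try x > 0, y > 0 (so mu_x = mu_y = 0): y = lambda, x = lambda => x = y = lambda
x + y = 148 => 2*lambda = 148 => lambda = 74
x* = y* = 74 > 0, consistent with mu_x = mu_y = 0.
(Any feasible point with x = 0 or y = 0 has f = 0 > -5476, so the minimum is not on those boundaries.)
min(-xy) = -5476 (i.e. max xy = 5476)
Multipliers: lambda = 74, mu_x = 0, mu_y = 0
Complementary slackness: lambda*(x + y - 148) = 74*(74 + 74 - 148) = 0, mu_x*x = 0*74 = 0, mu_y*y = 0*74 = 0. Satisfied.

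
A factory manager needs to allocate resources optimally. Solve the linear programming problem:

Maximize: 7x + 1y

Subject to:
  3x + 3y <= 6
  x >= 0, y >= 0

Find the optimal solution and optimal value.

The feasible region has vertices at [(0, 0), (2, 0), (0, 2)].
Checking objective 7x + 1y at each vertex:
  (0, 0): 7*0 + 1*0 = 0
  (2, 0): 7*2 + 1*0 = 14
  (0, 2): 7*0 + 1*2 = 2
Maximum is 14 at (2, 0).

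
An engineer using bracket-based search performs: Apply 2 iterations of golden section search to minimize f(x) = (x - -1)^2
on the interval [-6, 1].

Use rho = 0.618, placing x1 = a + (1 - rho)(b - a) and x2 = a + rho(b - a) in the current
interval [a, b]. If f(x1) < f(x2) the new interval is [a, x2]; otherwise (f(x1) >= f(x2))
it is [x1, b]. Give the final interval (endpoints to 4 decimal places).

Golden section search for min of f(x) = (x - -1)^2 on [-6, 1].
Each step: x1 = a + (1 - rho)(b - a), x2 = a + rho(b - a); if f(x1) < f(x2) keep [a, x2], otherwise keep [x1, b].
Step 1: [-6.0000, 1.0000], x1=-3.3260 (f=5.4103), x2=-1.6740 (f=0.4543); f(x1) > f(x2) => keep [-3.3260, 1.0000]
Step 2: [-3.3260, 1.0000], x1=-1.6735 (f=0.4536), x2=-0.6525 (f=0.1207); f(x1) > f(x2) => keep [-1.6735, 1.0000]
Final interval: [-1.6735, 1.0000]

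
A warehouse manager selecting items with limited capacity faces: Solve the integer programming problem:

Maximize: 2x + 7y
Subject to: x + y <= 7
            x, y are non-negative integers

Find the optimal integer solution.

Objective: 2x + 7y, constraint: x + y <= 7
Coefficient of y is 7 > coefficient of x is 2, so allocate the entire budget to y.
Optimal: x = 0, y = 7, value = 49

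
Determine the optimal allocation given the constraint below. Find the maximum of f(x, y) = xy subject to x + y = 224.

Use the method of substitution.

Substitute y = 224 - x into f(x,y) = xy:
g(x) = x(224 - x) = 224x - x^2
g'(x) = 224 - 2x = 0  =>  x = 112
y = 224 - 112 = 112
Maximum value = 112 * 112 = 12544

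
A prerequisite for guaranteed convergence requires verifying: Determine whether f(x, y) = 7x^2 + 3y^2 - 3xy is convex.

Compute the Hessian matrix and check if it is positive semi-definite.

f(x,y) = 7x^2 + 3y^2 - 3xy
Hessian H = [[14, -3], [-3, 6]]
trace(H) = 20, det(H) = 75
Eigenvalues: (20 +/- sqrt(100)) / 2 = 15, 5
Since both eigenvalues > 0, f is convex.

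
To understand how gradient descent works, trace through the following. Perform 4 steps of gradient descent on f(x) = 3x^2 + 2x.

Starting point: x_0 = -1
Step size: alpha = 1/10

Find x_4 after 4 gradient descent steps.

f(x) = 3x^2 + 2x, f'(x) = 6x + (2)
Step 1: f'(-1) = -4, x_1 = -1 - 1/10 * -4 = -3/5
Step 2: f'(-3/5) = -8/5, x_2 = -3/5 - 1/10 * -8/5 = -11/25
Step 3: f'(-11/25) = -16/25, x_3 = -11/25 - 1/10 * -16/25 = -47/125
Step 4: f'(-47/125) = -32/125, x_4 = -47/125 - 1/10 * -32/125 = -219/625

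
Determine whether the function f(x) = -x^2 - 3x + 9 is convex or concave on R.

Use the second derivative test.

f(x) = -x^2 - 3x + 9
f'(x) = -2x - 3
f''(x) = -2
Since f''(x) = -2 < 0 for all x, f is concave on R.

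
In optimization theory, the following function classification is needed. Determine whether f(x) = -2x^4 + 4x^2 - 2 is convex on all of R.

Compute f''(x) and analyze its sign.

f(x) = -2x^4 + 4x^2 - 2
f'(x) = -8x^3 + 8x
f''(x) = -24x^2 + 8
f''(x) = -24x^2 + 8 -> -inf as |x| -> inf
Therefore, f is not globally convex on R.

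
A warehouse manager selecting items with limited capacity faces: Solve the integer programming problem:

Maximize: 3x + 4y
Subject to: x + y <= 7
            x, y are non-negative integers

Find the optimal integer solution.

Objective: 3x + 4y, constraint: x + y <= 7
Coefficient of y is 4 > coefficient of x is 3, so allocate the entire budget to y.
Optimal: x = 0, y = 7, value = 28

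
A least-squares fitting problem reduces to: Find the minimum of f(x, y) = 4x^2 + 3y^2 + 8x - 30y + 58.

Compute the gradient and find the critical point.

f(x,y) = 4x^2 + 3y^2 + 8x - 30y + 58
df/dx = 8x + (8) = 0  =>  x = -1
df/dy = 6y + (-30) = 0  =>  y = 5
f(-1, 5) = 4*(-1)^2 + 3*(5)^2 + 8*(-1) + -30*(5) + 58 = -21
Hessian is diagonal with entries 8, 6 > 0, so this is a minimum.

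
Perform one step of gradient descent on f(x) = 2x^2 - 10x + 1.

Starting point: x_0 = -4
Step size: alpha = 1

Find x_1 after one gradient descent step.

f(x) = 2x^2 - 10x + 1
f'(x) = 4x - 10
f'(-4) = 4*-4 + (-10) = -26
x_1 = x_0 - alpha * f'(x_0) = -4 - 1 * -26 = 22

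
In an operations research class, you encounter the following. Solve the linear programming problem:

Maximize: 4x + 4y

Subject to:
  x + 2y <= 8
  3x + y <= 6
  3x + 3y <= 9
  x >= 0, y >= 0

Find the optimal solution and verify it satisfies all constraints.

Feasible vertices: (0, 0), (0, 3), (3/2, 3/2), (2, 0)
Objective 4x + 4y at each vertex:
  (0, 0): 0
  (0, 3): 12
  (3/2, 3/2): 12
  (2, 0): 8
Maximum is 12 at (0, 3).
Verify constraints at (x, y) = (0, 3):
  1*0 + 2*3 = 6 <= 8
  3*0 + 1*3 = 3 <= 6
  3*0 + 3*3 = 9 <= 9 (active)
  x = 0 >= 0, y = 3 >= 0. All constraints satisfied.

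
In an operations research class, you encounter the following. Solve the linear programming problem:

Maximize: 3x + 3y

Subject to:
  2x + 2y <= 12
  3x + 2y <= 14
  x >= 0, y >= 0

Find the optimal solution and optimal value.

Feasible vertices: (0, 0), (0, 6), (2, 4), (14/3, 0)
Objective 3x + 3y at each:
  (0, 0): 0
  (0, 6): 18
  (2, 4): 18
  (14/3, 0): 14
Maximum is 18 at (0, 6).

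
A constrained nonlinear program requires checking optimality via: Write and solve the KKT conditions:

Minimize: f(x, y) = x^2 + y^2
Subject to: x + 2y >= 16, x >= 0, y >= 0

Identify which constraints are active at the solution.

KKT conditions for min x^2 + y^2 s.t. 1x + 2y >= 16, x >= 0, y >= 0:
Stationarity: 2x = mu*1 + mu_x, 2y = mu*2 + mu_y, with mu, mu_x, mu_y >= 0
Complementary slackness: mu*(x + 2y - 16) = 0, mu_x*x = 0, mu_y*y = 0
(0, 0) is infeasible (1*0 + 2*0 < 16), so if mu = 0 stationarity would force x = mu_x/2 >= 0, y = mu_y/2 >= 0 with mu_x*x = mu_y*y = 0, i.e. x = y = 0: contradiction. Hence mu > 0 and x + 2y = 16 is active.
Try x > 0, y > 0 (so mu_x = mu_y = 0): x = 1*mu/2, y = 2*mu/2
Substitute: 1*(1*mu/2) + 2*(2*mu/2) = 16
  mu*5/2 = 16 => mu = 32/5
x* = 16/5 > 0, y* = 32/5 > 0, consistent with mu_x = mu_y = 0.
f is convex and the constraints are linear, so this KKT point is the global minimum.
f* = 256/5
Active constraints: x + 2y >= 16 (holds with equality, mu = 32/5 > 0); x >= 0 and y >= 0 are inactive (mu_x = mu_y = 0).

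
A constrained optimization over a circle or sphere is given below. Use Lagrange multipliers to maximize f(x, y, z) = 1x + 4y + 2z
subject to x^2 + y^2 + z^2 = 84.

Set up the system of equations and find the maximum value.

Lagrange conditions: 1 = 2*lambda*x, 4 = 2*lambda*y, 2 = 2*lambda*z
So x:1 = y:4 = z:2, i.e. x = 1t, y = 4t, z = 2t
Constraint: t^2*(1^2 + 4^2 + 2^2) = 84
  t^2 * 21 = 84  =>  t = sqrt(4)
Maximum = 1*1t + 4*4t + 2*2t = 21*sqrt(4) = 42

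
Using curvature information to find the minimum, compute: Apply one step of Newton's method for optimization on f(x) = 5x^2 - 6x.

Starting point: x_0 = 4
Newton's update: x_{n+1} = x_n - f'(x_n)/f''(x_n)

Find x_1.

f(x) = 5x^2 - 6x
f'(x) = 10x + (-6), f''(x) = 10
Newton step: x_1 = x_0 - f'(x_0)/f''(x_0)
f'(4) = 34
x_1 = 4 - 34/10 = 3/5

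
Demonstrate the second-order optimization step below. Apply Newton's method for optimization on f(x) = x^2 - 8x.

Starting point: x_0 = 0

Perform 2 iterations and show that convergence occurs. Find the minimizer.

f(x) = x^2 - 8x, f'(x) = 2x + (-8), f''(x) = 2
Step 1: f'(0) = -8, x_1 = 0 - -8/2 = 4
Step 2: f'(4) = 0, x_2 = 4 (converged)
Newton's method converges in 1 step for quadratics.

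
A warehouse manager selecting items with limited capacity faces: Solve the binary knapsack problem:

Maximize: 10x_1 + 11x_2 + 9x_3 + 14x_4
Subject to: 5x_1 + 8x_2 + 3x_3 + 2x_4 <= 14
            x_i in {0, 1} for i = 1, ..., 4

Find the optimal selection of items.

Items: item 1 (v=10, w=5), item 2 (v=11, w=8), item 3 (v=9, w=3), item 4 (v=14, w=2)
Capacity: 14
Checking all 16 subsets (w = total weight, v = total value):
  {}: w = 0, v = 0
  {1}: w = 5, v = 10
  {2}: w = 8, v = 11
  {3}: w = 3, v = 9
  {4}: w = 2, v = 14
  {1, 2}: w = 13, v = 21
  {1, 3}: w = 8, v = 19
  {1, 4}: w = 7, v = 24
  {2, 3}: w = 11, v = 20
  {2, 4}: w = 10, v = 25
  {3, 4}: w = 5, v = 23
  {1, 2, 3}: w = 16 > 14, infeasible
  {1, 2, 4}: w = 15 > 14, infeasible
  {1, 3, 4}: w = 10, v = 33
  {2, 3, 4}: w = 13, v = 34
  {1, 2, 3, 4}: w = 18 > 14, infeasible
Best feasible subset: items [2, 3, 4]
Total weight: 13 <= 14, total value: 34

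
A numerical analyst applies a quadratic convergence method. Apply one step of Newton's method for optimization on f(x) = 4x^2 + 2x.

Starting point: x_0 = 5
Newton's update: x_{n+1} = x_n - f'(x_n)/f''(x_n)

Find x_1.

f(x) = 4x^2 + 2x
f'(x) = 8x + (2), f''(x) = 8
Newton step: x_1 = x_0 - f'(x_0)/f''(x_0)
f'(5) = 42
x_1 = 5 - 42/8 = -1/4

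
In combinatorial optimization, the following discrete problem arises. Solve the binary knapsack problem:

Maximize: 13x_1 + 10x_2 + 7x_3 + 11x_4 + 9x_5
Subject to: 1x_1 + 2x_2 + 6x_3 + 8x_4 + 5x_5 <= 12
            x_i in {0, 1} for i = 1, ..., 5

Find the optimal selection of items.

Items: item 1 (v=13, w=1), item 2 (v=10, w=2), item 3 (v=7, w=6), item 4 (v=11, w=8), item 5 (v=9, w=5)
Capacity: 12
Checking all 32 subsets (w = total weight, v = total value):
  {}: w = 0, v = 0
  {1}: w = 1, v = 13
  {2}: w = 2, v = 10
  {3}: w = 6, v = 7
  {4}: w = 8, v = 11
  {5}: w = 5, v = 9
  {1, 2}: w = 3, v = 23
  {1, 3}: w = 7, v = 20
  {1, 4}: w = 9, v = 24
  {1, 5}: w = 6, v = 22
  {2, 3}: w = 8, v = 17
  {2, 4}: w = 10, v = 21
  {2, 5}: w = 7, v = 19
  {3, 4}: w = 14 > 12, infeasible
  {3, 5}: w = 11, v = 16
  {4, 5}: w = 13 > 12, infeasible
  {1, 2, 3}: w = 9, v = 30
  {1, 2, 4}: w = 11, v = 34
  {1, 2, 5}: w = 8, v = 32
  {1, 3, 4}: w = 15 > 12, infeasible
  {1, 3, 5}: w = 12, v = 29
  {1, 4, 5}: w = 14 > 12, infeasible
  {2, 3, 4}: w = 16 > 12, infeasible
  {2, 3, 5}: w = 13 > 12, infeasible
  {2, 4, 5}: w = 15 > 12, infeasible
  {3, 4, 5}: w = 19 > 12, infeasible
  {1, 2, 3, 4}: w = 17 > 12, infeasible
  {1, 2, 3, 5}: w = 14 > 12, infeasible
  {1, 2, 4, 5}: w = 16 > 12, infeasible
  {1, 3, 4, 5}: w = 20 > 12, infeasible
  {2, 3, 4, 5}: w = 21 > 12, infeasible
  {1, 2, 3, 4, 5}: w = 22 > 12, infeasible
Best feasible subset: items [1, 2, 4]
Total weight: 11 <= 12, total value: 34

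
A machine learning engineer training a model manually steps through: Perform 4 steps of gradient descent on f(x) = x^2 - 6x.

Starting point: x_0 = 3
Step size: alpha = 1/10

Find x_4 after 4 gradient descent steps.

f(x) = x^2 - 6x, f'(x) = 2x + (-6)
Step 1: f'(3) = 0, x_1 = 3 - 1/10 * 0 = 3
Step 2: f'(3) = 0, x_2 = 3 - 1/10 * 0 = 3
Step 3: f'(3) = 0, x_3 = 3 - 1/10 * 0 = 3
Step 4: f'(3) = 0, x_4 = 3 - 1/10 * 0 = 3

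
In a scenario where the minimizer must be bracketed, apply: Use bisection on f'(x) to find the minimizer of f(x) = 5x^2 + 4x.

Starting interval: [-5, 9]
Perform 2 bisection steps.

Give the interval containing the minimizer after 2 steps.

Finding critical point of f(x) = 5x^2 + 4x using bisection on f'(x) = 10x + 4.
f'(x) = 0 when x = -2/5.
Starting interval: [-5, 9]
Step 1: mid = 2, f'(mid) = 24, new interval = [-5, 2]
Step 2: mid = -3/2, f'(mid) = -11, new interval = [-3/2, 2]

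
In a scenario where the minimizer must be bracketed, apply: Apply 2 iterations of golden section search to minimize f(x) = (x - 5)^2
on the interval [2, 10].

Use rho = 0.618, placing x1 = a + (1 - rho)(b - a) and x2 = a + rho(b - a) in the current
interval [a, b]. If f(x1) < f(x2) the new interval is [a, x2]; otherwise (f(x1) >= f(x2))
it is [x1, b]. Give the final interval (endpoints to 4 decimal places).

Golden section search for min of f(x) = (x - 5)^2 on [2, 10].
Each step: x1 = a + (1 - rho)(b - a), x2 = a + rho(b - a); if f(x1) < f(x2) keep [a, x2], otherwise keep [x1, b].
Step 1: [2.0000, 10.0000], x1=5.0560 (f=0.0031), x2=6.9440 (f=3.7791); f(x1) < f(x2) => keep [2.0000, 6.9440]
Step 2: [2.0000, 6.9440], x1=3.8886 (f=1.2352), x2=5.0554 (f=0.0031); f(x1) > f(x2) => keep [3.8886, 6.9440]
Final interval: [3.8886, 6.9440]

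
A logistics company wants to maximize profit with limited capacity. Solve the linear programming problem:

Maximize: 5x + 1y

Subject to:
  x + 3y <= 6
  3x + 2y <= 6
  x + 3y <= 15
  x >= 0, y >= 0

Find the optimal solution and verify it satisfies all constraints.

Feasible vertices: (0, 0), (0, 2), (6/7, 12/7), (2, 0)
Objective 5x + 1y at each vertex:
  (0, 0): 0
  (0, 2): 2
  (6/7, 12/7): 6
  (2, 0): 10
Maximum is 10 at (2, 0).
Verify constraints at (x, y) = (2, 0):
  1*2 + 3*0 = 2 <= 6
  3*2 + 2*0 = 6 <= 6 (active)
  1*2 + 3*0 = 2 <= 15
  x = 2 >= 0, y = 0 >= 0. All constraints satisfied.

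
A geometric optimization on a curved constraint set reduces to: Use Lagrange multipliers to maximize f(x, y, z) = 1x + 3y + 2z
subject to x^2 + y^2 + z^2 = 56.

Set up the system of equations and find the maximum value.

Lagrange conditions: 1 = 2*lambda*x, 3 = 2*lambda*y, 2 = 2*lambda*z
So x:1 = y:3 = z:2, i.e. x = 1t, y = 3t, z = 2t
Constraint: t^2*(1^2 + 3^2 + 2^2) = 56
  t^2 * 14 = 56  =>  t = sqrt(4)
Maximum = 1*1t + 3*3t + 2*2t = 14*sqrt(4) = 28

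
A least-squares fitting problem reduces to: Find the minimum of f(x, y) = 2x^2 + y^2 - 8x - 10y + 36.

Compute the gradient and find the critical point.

f(x,y) = 2x^2 + y^2 - 8x - 10y + 36
df/dx = 4x + (-8) = 0  =>  x = 2
df/dy = 2y + (-10) = 0  =>  y = 5
f(2, 5) = 2*(2)^2 + 1*(5)^2 + -8*(2) + -10*(5) + 36 = 3
Hessian is diagonal with entries 4, 2 > 0, so this is a minimum.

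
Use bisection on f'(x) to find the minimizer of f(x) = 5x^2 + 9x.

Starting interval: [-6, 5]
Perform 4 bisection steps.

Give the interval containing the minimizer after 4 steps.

Finding critical point of f(x) = 5x^2 + 9x using bisection on f'(x) = 10x + 9.
f'(x) = 0 when x = -9/10.
Starting interval: [-6, 5]
Step 1: mid = -1/2, f'(mid) = 4, new interval = [-6, -1/2]
Step 2: mid = -13/4, f'(mid) = -47/2, new interval = [-13/4, -1/2]
Step 3: mid = -15/8, f'(mid) = -39/4, new interval = [-15/8, -1/2]
Step 4: mid = -19/16, f'(mid) = -23/8, new interval = [-19/16, -1/2]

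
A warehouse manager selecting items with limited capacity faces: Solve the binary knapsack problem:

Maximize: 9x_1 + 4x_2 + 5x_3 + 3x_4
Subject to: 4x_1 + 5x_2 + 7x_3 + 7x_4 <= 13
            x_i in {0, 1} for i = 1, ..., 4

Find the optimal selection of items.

Items: item 1 (v=9, w=4), item 2 (v=4, w=5), item 3 (v=5, w=7), item 4 (v=3, w=7)
Capacity: 13
Checking all 16 subsets (w = total weight, v = total value):
  {}: w = 0, v = 0
  {1}: w = 4, v = 9
  {2}: w = 5, v = 4
  {3}: w = 7, v = 5
  {4}: w = 7, v = 3
  {1, 2}: w = 9, v = 13
  {1, 3}: w = 11, v = 14
  {1, 4}: w = 11, v = 12
  {2, 3}: w = 12, v = 9
  {2, 4}: w = 12, v = 7
  {3, 4}: w = 14 > 13, infeasible
  {1, 2, 3}: w = 16 > 13, infeasible
  {1, 2, 4}: w = 16 > 13, infeasible
  {1, 3, 4}: w = 18 > 13, infeasible
  {2, 3, 4}: w = 19 > 13, infeasible
  {1, 2, 3, 4}: w = 23 > 13, infeasible
Best feasible subset: items [1, 3]
Total weight: 11 <= 13, total value: 14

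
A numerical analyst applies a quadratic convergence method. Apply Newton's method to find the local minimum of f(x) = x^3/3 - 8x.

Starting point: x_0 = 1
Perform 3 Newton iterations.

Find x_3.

f(x) = x^3/3 - 8x
f'(x) = x^2 - 8, f''(x) = 2x
Newton update: x_{n+1} = x_n - (x_n^2 - 8)/(2*x_n)
Step 1: x_0 = 1, f'=-7, f''=2, x_1 = 9/2
Step 2: x_1 = 9/2, f'=49/4, f''=9, x_2 = 113/36
Step 3: x_2 = 113/36, f'=2401/1296, f''=113/18, x_3 = 23137/8136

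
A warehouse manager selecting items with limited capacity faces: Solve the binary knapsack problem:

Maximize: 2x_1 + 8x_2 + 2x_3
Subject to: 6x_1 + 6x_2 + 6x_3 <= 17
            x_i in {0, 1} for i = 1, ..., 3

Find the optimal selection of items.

Items: item 1 (v=2, w=6), item 2 (v=8, w=6), item 3 (v=2, w=6)
Capacity: 17
Checking all 8 subsets (w = total weight, v = total value):
  {}: w = 0, v = 0
  {1}: w = 6, v = 2
  {2}: w = 6, v = 8
  {3}: w = 6, v = 2
  {1, 2}: w = 12, v = 10
  {1, 3}: w = 12, v = 4
  {2, 3}: w = 12, v = 10
  {1, 2, 3}: w = 18 > 17, infeasible
Best feasible subset: items [1, 2]
(The same value 10 is also attained by {2, 3}.)
Total weight: 12 <= 17, total value: 10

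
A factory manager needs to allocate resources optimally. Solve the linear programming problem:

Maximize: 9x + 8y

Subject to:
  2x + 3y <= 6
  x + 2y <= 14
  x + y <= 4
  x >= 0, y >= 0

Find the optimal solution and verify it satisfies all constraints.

Feasible vertices: (0, 0), (0, 2), (3, 0)
Objective 9x + 8y at each vertex:
  (0, 0): 0
  (0, 2): 16
  (3, 0): 27
Maximum is 27 at (3, 0).
Verify constraints at (x, y) = (3, 0):
  2*3 + 3*0 = 6 <= 6 (active)
  1*3 + 2*0 = 3 <= 14
  1*3 + 1*0 = 3 <= 4
  x = 3 >= 0, y = 0 >= 0. All constraints satisfied.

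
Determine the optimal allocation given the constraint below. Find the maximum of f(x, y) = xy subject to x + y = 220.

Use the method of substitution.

Substitute y = 220 - x into f(x,y) = xy:
g(x) = x(220 - x) = 220x - x^2
g'(x) = 220 - 2x = 0  =>  x = 110
y = 220 - 110 = 110
Maximum value = 110 * 110 = 12100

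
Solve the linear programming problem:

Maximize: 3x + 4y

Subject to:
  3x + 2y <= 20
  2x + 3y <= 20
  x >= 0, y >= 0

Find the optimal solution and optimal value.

Feasible vertices: (0, 0), (0, 20/3), (4, 4), (20/3, 0)
Objective 3x + 4y at each:
  (0, 0): 0
  (0, 20/3): 80/3
  (4, 4): 28
  (20/3, 0): 20
Maximum is 28 at (4, 4).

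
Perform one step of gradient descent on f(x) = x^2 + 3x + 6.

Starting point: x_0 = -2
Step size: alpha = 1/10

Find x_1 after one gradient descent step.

f(x) = x^2 + 3x + 6
f'(x) = 2x + 3
f'(-2) = 2*-2 + (3) = -1
x_1 = x_0 - alpha * f'(x_0) = -2 - 1/10 * -1 = -19/10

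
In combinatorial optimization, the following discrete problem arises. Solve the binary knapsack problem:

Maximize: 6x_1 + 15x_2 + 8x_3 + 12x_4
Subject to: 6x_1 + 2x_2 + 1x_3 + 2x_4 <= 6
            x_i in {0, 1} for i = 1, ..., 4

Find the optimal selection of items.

Items: item 1 (v=6, w=6), item 2 (v=15, w=2), item 3 (v=8, w=1), item 4 (v=12, w=2)
Capacity: 6
Checking all 16 subsets (w = total weight, v = total value):
  {}: w = 0, v = 0
  {1}: w = 6, v = 6
  {2}: w = 2, v = 15
  {3}: w = 1, v = 8
  {4}: w = 2, v = 12
  {1, 2}: w = 8 > 6, infeasible
  {1, 3}: w = 7 > 6, infeasible
  {1, 4}: w = 8 > 6, infeasible
  {2, 3}: w = 3, v = 23
  {2, 4}: w = 4, v = 27
  {3, 4}: w = 3, v = 20
  {1, 2, 3}: w = 9 > 6, infeasible
  {1, 2, 4}: w = 10 > 6, infeasible
  {1, 3, 4}: w = 9 > 6, infeasible
  {2, 3, 4}: w = 5, v = 35
  {1, 2, 3, 4}: w = 11 > 6, infeasible
Best feasible subset: items [2, 3, 4]
Total weight: 5 <= 6, total value: 35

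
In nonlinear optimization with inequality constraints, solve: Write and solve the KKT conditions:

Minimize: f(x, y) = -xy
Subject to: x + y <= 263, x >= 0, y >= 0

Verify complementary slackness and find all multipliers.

Problem: min -xy s.t. x + y <= 263 (multiplier lambda), x >= 0 (mu_x), y >= 0 (mu_y)
KKT stationarity: -y + lambda - mu_x = 0, -x + lambda - mu_y = 0, with lambda, mu_x, mu_y >= 0
Complementary slackness: lambda*(x + y - 263) = 0, mu_x*x = 0, mu_y*y = 0
If lambda = 0: y = -mu_x <= 0 and x = -mu_y <= 0 force x = y = 0 with f = 0; but x = y = 263/2 is feasible with f = -69169/4 < 0, so this is not the minimum. Hence lambda > 0 and x + y = 263.
Try x > 0, y > 0 (so mu_x = mu_y = 0): y = lambda, x = lambda => x = y = lambda
x + y = 263 => 2*lambda = 263 => lambda = 263/2
x* = y* = 263/2 > 0, consistent with mu_x = mu_y = 0.
(Any feasible point with x = 0 or y = 0 has f = 0 > -69169/4, so the minimum is not on those boundaries.)
min(-xy) = -69169/4 (i.e. max xy = 69169/4)
Multipliers: lambda = 263/2, mu_x = 0, mu_y = 0
Complementary slackness: lambda*(x + y - 263) = 263/2*(263/2 + 263/2 - 263) = 0, mu_x*x = 0*263/2 = 0, mu_y*y = 0*263/2 = 0. Satisfied.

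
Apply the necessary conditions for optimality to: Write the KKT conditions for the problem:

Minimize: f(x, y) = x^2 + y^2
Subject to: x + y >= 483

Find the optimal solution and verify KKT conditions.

KKT conditions for min x^2 + y^2 s.t. x + y >= 483:
Stationarity: 2x = mu, 2y = mu
So x = y = mu/2.
Complementary slackness: mu*(x + y - 483) = 0
Primal feasibility: x + y >= 483; dual feasibility: mu >= 0
If mu = 0 then x = y = 0, but 0 + 0 < 483 is infeasible, so the constraint is active.
Constraint active: x + y = 2*(mu/2) = 483 => mu = 483
x = y = 483/2, f = 233289/2
Verify: stationarity 2*(483/2) = 483 = mu; primal 483/2 + 483/2 = 483 >= 483; dual mu = 483 >= 0; complementary slackness 483*(483 - 483) = 0. All KKT conditions hold.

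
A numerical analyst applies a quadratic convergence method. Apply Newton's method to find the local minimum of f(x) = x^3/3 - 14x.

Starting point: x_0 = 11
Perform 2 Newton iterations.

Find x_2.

f(x) = x^3/3 - 14x
f'(x) = x^2 - 14, f''(x) = 2x
Newton update: x_{n+1} = x_n - (x_n^2 - 14)/(2*x_n)
Step 1: x_0 = 11, f'=107, f''=22, x_1 = 135/22
Step 2: x_1 = 135/22, f'=11449/484, f''=135/11, x_2 = 25001/5940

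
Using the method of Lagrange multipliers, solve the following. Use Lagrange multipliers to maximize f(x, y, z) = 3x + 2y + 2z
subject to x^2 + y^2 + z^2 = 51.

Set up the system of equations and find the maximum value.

Lagrange conditions: 3 = 2*lambda*x, 2 = 2*lambda*y, 2 = 2*lambda*z
So x:3 = y:2 = z:2, i.e. x = 3t, y = 2t, z = 2t
Constraint: t^2*(3^2 + 2^2 + 2^2) = 51
  t^2 * 17 = 51  =>  t = sqrt(3)
Maximum = 3*3t + 2*2t + 2*2t = 17*sqrt(3) = sqrt(867)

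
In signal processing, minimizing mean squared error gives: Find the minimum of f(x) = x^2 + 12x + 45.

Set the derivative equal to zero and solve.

f(x) = x^2 + 12x + 45
f'(x) = 2x + (12) = 0
x = -12/2 = -6
f(-6) = 9
Since f''(x) = 2 > 0, this is a minimum.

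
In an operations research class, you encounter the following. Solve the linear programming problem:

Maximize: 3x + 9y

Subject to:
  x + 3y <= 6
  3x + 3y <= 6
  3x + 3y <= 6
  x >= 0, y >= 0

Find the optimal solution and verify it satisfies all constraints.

Feasible vertices: (0, 0), (0, 2), (2, 0)
Objective 3x + 9y at each vertex:
  (0, 0): 0
  (0, 2): 18
  (2, 0): 6
Maximum is 18 at (0, 2).
Verify constraints at (x, y) = (0, 2):
  1*0 + 3*2 = 6 <= 6 (active)
  3*0 + 3*2 = 6 <= 6 (active)
  3*0 + 3*2 = 6 <= 6 (active)
  x = 0 >= 0, y = 2 >= 0. All constraints satisfied.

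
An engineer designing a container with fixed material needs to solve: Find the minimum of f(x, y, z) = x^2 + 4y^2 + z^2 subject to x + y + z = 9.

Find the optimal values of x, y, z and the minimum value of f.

Using Lagrange multipliers on f = x^2 + 4y^2 + z^2 with constraint x + y + z = 9:
Conditions: 2*1*x = lambda, 2*4*y = lambda, 2*1*z = lambda
So x = lambda/2, y = lambda/8, z = lambda/2
Substituting into constraint: lambda * (9/8) = 9
lambda = 8
x = 4, y = 1, z = 4
Minimum value = 36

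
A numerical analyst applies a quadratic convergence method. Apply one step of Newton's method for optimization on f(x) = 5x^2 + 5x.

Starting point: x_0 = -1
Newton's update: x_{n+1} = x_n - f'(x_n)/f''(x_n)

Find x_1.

f(x) = 5x^2 + 5x
f'(x) = 10x + (5), f''(x) = 10
Newton step: x_1 = x_0 - f'(x_0)/f''(x_0)
f'(-1) = -5
x_1 = -1 - -5/10 = -1/2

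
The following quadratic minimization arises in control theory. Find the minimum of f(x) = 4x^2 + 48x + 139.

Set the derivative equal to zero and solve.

f(x) = 4x^2 + 48x + 139
f'(x) = 8x + (48) = 0
x = -48/8 = -6
f(-6) = -5
Since f''(x) = 8 > 0, this is a minimum.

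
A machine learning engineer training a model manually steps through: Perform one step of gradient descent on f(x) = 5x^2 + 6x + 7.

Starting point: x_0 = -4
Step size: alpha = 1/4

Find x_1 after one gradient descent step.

f(x) = 5x^2 + 6x + 7
f'(x) = 10x + 6
f'(-4) = 10*-4 + (6) = -34
x_1 = x_0 - alpha * f'(x_0) = -4 - 1/4 * -34 = 9/2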